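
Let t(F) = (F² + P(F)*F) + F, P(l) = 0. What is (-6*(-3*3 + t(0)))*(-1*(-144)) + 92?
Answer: 7868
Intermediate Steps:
t(F) = F + F² (t(F) = (F² + 0*F) + F = (F² + 0) + F = F² + F = F + F²)
(-6*(-3*3 + t(0)))*(-1*(-144)) + 92 = (-6*(-3*3 + 0*(1 + 0)))*(-1*(-144)) + 92 = -6*(-9 + 0*1)*144 + 92 = -6*(-9 + 0)*144 + 92 = -6*(-9)*144 + 92 = 54*144 + 92 = 7776 + 92 = 7868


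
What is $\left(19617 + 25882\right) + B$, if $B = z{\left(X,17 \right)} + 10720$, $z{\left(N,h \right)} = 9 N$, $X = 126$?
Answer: $57353$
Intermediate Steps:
$B = 11854$ ($B = 9 \cdot 126 + 10720 = 1134 + 10720 = 11854$)
$\left(19617 + 25882\right) + B = \left(19617 + 25882\right) + 11854 = 45499 + 11854 = 57353$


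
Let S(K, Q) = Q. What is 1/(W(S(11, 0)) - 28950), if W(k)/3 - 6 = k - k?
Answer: -1/28932 ≈ -3.4564e-5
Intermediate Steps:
W(k) = 18 (W(k) = 18 + 3*(k - k) = 18 + 3*0 = 18 + 0 = 18)
1/(W(S(11, 0)) - 28950) = 1/(18 - 28950) = 1/(-28932) = -1/28932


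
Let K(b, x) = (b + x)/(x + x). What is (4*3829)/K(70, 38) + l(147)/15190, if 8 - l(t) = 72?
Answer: 2210174516/205065 ≈ 10778.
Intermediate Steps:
K(b, x) = (b + x)/(2*x) (K(b, x) = (b + x)/((2*x)) = (b + x)*(1/(2*x)) = (b + x)/(2*x))
l(t) = -64 (l(t) = 8 - 1*72 = 8 - 72 = -64)
(4*3829)/K(70, 38) + l(147)/15190 = (4*3829)/(((1/2)*(70 + 38)/38)) - 64/15190 = 15316/(((1/2)*(1/38)*108)) - 64*1/15190 = 15316/(27/19) - 32/7595 = 15316*(19/27) - 32/7595 = 291004/27 - 32/7595 = 2210174516/205065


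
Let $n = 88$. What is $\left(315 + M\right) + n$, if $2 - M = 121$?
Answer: $284$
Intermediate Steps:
$M = -119$ ($M = 2 - 121 = -119$)
$\left(315 + M\right) + n = \left(315 - 119\right) + 88 = 196 + 88 = 284$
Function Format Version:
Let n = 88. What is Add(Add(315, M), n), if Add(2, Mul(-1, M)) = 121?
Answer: 284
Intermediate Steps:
M = -119 (M = Add(2, Mul(-1, 121)) = Add(2, -121) = -119)
Add(Add(315, M), n) = Add(Add(315, -119), 88) = Add(196, 88) = 284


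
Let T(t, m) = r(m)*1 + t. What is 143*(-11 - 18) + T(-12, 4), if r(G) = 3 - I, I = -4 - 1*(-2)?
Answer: -4154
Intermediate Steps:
I = -2 (I = -4 + 2 = -2)
r(G) = 5 (r(G) = 3 - 1*(-2) = 3 + 2 = 5)
T(t, m) = 5 + t (T(t, m) = 5*1 + t = 5 + t)
143*(-11 - 18) + T(-12, 4) = 143*(-11 - 18) + (5 - 12) = 143*(-29) - 7 = -4147 - 7 = -4154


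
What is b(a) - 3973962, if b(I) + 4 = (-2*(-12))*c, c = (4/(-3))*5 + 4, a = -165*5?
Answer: -3974030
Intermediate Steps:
a = -825
c = -8/3 (c = (4*(-1/3))*5 + 4 = -4/3*5 + 4 = -20/3 + 4 = -8/3 ≈ -2.6667)
b(I) = -68 (b(I) = -4 - 2*(-12)*(-8/3) = -4 + 24*(-8/3) = -4 - 64 = -68)
b(a) - 3973962 = -68 - 3973962 = -3974030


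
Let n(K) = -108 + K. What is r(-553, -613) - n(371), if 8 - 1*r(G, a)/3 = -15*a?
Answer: -27824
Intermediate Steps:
r(G, a) = 24 + 45*a (r(G, a) = 24 - (-45)*a = 24 + 45*a)
r(-553, -613) - n(371) = (24 + 45*(-613)) - (-108 + 371) = (24 - 27585) - 1*263 = -27561 - 263 = -27824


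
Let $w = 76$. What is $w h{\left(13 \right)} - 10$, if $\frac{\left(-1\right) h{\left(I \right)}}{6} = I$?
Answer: $-5938$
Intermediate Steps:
$h{\left(I \right)} = - 6 I$
$w h{\left(13 \right)} - 10 = 76 \left(\left(-6\right) 13\right) - 10 = 76 \left(-78\right) - 10 = -5928 - 10 = -5938$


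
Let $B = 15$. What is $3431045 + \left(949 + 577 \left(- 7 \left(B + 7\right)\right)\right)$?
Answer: $3343136$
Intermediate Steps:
$3431045 + \left(949 + 577 \left(- 7 \left(B + 7\right)\right)\right) = 3431045 + \left(949 + 577 \left(- 7 \left(15 + 7\right)\right)\right) = 3431045 + \left(949 + 577 \left(\left(-7\right) 22\right)\right) = 3431045 + \left(949 + 577 \left(-154\right)\right) = 3431045 + \left(949 - 88858\right) = 3431045 - 87909 = 3343136$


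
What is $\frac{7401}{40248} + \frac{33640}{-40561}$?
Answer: $- \frac{351250253}{544166376} \approx -0.64548$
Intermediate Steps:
$\frac{7401}{40248} + \frac{33640}{-40561} = 7401 \cdot \frac{1}{40248} + 33640 \left(- \frac{1}{40561}\right) = \frac{2467}{13416} - \frac{33640}{40561} = - \frac{351250253}{544166376}$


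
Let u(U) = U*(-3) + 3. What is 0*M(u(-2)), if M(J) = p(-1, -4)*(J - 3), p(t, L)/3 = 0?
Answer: 0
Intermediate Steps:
p(t, L) = 0 (p(t, L) = 3*0 = 0)
u(U) = 3 - 3*U (u(U) = -3*U + 3 = 3 - 3*U)
M(J) = 0 (M(J) = 0*(J - 3) = 0*(-3 + J) = 0)
0*M(u(-2)) = 0*0 = 0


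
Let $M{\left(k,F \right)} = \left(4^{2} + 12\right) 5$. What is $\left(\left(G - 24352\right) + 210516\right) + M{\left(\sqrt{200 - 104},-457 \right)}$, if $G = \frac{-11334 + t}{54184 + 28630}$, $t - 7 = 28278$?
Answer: $\frac{15428596407}{82814} \approx 1.863 \cdot 10^{5}$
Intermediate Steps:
$t = 28285$ ($t = 7 + 28278 = 28285$)
$M{\left(k,F \right)} = 140$ ($M{\left(k,F \right)} = \left(16 + 12\right) 5 = 28 \cdot 5 = 140$)
$G = \frac{16951}{82814}$ ($G = \frac{-11334 + 28285}{54184 + 28630} = \frac{16951}{82814} \approx 0.20469$)
$\left(\left(G - 24352\right) + 210516\right) + M{\left(\sqrt{200 - 104},-457 \right)} = \left(\left(\frac{16951}{82814} - 24352\right) + 210516\right) + 140 = \left(- \frac{2016669577}{82814} + 210516\right) + 140 = \frac{15417002447}{82814} + 140 = \frac{15428596407}{82814}$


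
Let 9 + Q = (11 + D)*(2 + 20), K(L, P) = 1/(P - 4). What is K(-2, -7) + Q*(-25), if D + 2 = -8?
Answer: -3576/11 ≈ -325.09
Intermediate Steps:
D = -10 (D = -2 - 8 = -10)
K(L, P) = 1/(-4 + P)
Q = 13 (Q = -9 + (11 - 10)*(2 + 20) = -9 + 1*22 = -9 + 22 = 13)
K(-2, -7) + Q*(-25) = 1/(-4 - 7) + 13*(-25) = 1/(-11) - 325 = -1/11 - 325 = -3576/11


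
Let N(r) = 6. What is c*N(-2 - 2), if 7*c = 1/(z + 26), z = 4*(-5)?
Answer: ⅐ ≈ 0.14286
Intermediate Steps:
z = -20
c = 1/42 (c = 1/(7*(-20 + 26)) = (⅐)/6 = (⅐)*(⅙) = 1/42 ≈ 0.023810)
c*N(-2 - 2) = (1/42)*6 = ⅐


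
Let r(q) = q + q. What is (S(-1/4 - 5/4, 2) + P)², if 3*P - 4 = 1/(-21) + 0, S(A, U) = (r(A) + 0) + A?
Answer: 160801/15876 ≈ 10.129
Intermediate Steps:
r(q) = 2*q
S(A, U) = 3*A (S(A, U) = (2*A + 0) + A = 2*A + A = 3*A)
P = 83/63 (P = 4/3 + (1/(-21) + 0)/3 = 4/3 + (-1/21 + 0)/3 = 4/3 + (⅓)*(-1/21) = 4/3 - 1/63 = 83/63 ≈ 1.3175)
(S(-1/4 - 5/4, 2) + P)² = (3*(-1/4 - 5/4) + 83/63)² = (3*(-1*¼ - 5*¼) + 83/63)² = (3*(-¼ - 5/4) + 83/63)² = (3*(-3/2) + 83/63)² = (-9/2 + 83/63)² = (-401/126)² = 160801/15876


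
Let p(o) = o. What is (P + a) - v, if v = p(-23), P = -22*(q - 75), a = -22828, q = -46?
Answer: -20143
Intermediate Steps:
P = 2662 (P = -22*(-46 - 75) = -22*(-121) = 2662)
v = -23
(P + a) - v = (2662 - 22828) - 1*(-23) = -20166 + 23 = -20143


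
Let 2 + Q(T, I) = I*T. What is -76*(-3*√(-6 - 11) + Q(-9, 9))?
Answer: 6308 + 228*I*√17 ≈ 6308.0 + 940.07*I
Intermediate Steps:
Q(T, I) = -2 + I*T
-76*(-3*√(-6 - 11) + Q(-9, 9)) = -76*(-3*√(-6 - 11) + (-2 + 9*(-9))) = -76*(-3*I*√17 + (-2 - 81)) = -76*(-3*I*√17 - 83) = -76*(-83 - 3*I*√17) = 6308 + 228*I*√17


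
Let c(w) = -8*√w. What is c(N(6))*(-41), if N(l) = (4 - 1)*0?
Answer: 0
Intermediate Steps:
N(l) = 0 (N(l) = 3*0 = 0)
c(N(6))*(-41) = -8*√0*(-41) = -8*0*(-41) = 0*(-41) = 0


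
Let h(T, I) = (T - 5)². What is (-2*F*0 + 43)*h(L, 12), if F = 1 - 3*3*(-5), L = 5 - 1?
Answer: 43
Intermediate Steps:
L = 4
h(T, I) = (-5 + T)²
F = 46 (F = 1 - 9*(-5) = 1 + 45 = 46)
(-2*F*0 + 43)*h(L, 12) = (-2*46*0 + 43)*(-5 + 4)² = (-92*0 + 43)*(-1)² = (0 + 43)*1 = 43*1 = 43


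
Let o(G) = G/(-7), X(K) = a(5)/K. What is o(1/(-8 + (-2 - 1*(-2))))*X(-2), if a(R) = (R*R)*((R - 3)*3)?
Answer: -75/56 ≈ -1.3393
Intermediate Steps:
a(R) = R²*(-9 + 3*R) (a(R) = R²*((-3 + R)*3) = R²*(-9 + 3*R))
X(K) = 150/K (X(K) = (3*5²*(-3 + 5))/K = (3*25*2)/K = 150/K)
o(G) = -G/7 (o(G) = G*(-⅐) = -G/7)
o(1/(-8 + (-2 - 1*(-2))))*X(-2) = (-1/(7*(-8 + (-2 - 1*(-2)))))*(150/(-2)) = (-1/(7*(-8 + (-2 + 2))))*(150*(-½)) = -1/(7*(-8 + 0))*(-75) = -⅐/(-8)*(-75) = -⅐*(-⅛)*(-75) = (1/56)*(-75) = -75/56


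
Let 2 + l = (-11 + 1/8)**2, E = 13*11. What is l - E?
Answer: -1711/64 ≈ -26.734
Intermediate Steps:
E = 143
l = 7441/64 (l = -2 + (-11 + 1/8)**2 = -2 + (-87/8)**2 = -2 + 7569/64 = 7441/64 ≈ 116.27)
l - E = 7441/64 - 1*143 = 7441/64 - 143 = -1711/64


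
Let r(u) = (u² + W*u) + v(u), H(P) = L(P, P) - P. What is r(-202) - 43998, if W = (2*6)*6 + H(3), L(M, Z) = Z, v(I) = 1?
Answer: -17737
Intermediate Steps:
H(P) = 0 (H(P) = P - P = 0)
W = 72 (W = (2*6)*6 + 0 = 12*6 + 0 = 72 + 0 = 72)
r(u) = 1 + u² + 72*u (r(u) = (u² + 72*u) + 1 = 1 + u² + 72*u)
r(-202) - 43998 = (1 + (-202)² + 72*(-202)) - 43998 = (1 + 40804 - 14544) - 43998 = 26261 - 43998 = -17737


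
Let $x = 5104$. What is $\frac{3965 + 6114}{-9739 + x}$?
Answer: $- \frac{10079}{4635} \approx -2.1745$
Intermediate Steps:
$\frac{3965 + 6114}{-9739 + x} = \frac{3965 + 6114}{-9739 + 5104} = \frac{10079}{-4635} = 10079 \left(- \frac{1}{4635}\right) = - \frac{10079}{4635}$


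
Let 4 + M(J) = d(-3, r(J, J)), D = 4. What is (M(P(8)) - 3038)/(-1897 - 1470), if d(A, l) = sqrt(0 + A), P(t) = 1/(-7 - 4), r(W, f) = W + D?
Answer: 234/259 - I*sqrt(3)/3367 ≈ 0.90347 - 0.00051442*I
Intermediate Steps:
r(W, f) = 4 + W (r(W, f) = W + 4 = 4 + W)
P(t) = -1/11 (P(t) = 1/(-11) = -1/11)
d(A, l) = sqrt(A)
M(J) = -4 + I*sqrt(3) (M(J) = -4 + sqrt(-3) = -4 + I*sqrt(3))
(M(P(8)) - 3038)/(-1897 - 1470) = ((-4 + I*sqrt(3)) - 3038)/(-1897 - 1470) = (-3042 + I*sqrt(3))/(-3367) = (-3042 + I*sqrt(3))*(-1/3367) = 234/259 - I*sqrt(3)/3367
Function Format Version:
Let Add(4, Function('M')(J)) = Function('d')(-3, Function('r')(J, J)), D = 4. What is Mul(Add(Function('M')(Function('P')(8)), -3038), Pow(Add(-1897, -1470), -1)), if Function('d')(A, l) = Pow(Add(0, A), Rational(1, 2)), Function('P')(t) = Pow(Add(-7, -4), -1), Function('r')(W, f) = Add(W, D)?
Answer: Add(Rational(234, 259), Mul(Rational(-1, 3367), I, Pow(3, Rational(1, 2)))) ≈ Add(0.90347, Mul(-0.00051442, I))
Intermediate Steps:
Function('r')(W, f) = Add(4, W) (Function('r')(W, f) = Add(W, 4) = Add(4, W))
Function('P')(t) = Rational(-1, 11) (Function('P')(t) = Pow(-11, -1) = Rational(-1, 11))
Function('d')(A, l) = Pow(A, Rational(1, 2))
Function('M')(J) = Add(-4, Mul(I, Pow(3, Rational(1, 2)))) (Function('M')(J) = Add(-4, Pow(-3, Rational(1, 2))) = Add(-4, Mul(I, Pow(3, Rational(1, 2)))))
Mul(Add(Function('M')(Function('P')(8)), -3038), Pow(Add(-1897, -1470), -1)) = Mul(Add(Add(-4, Mul(I, Pow(3, Rational(1, 2)))), -3038), Pow(Add(-1897, -1470), -1)) = Mul(Add(-3042, Mul(I, Pow(3, Rational(1, 2)))), Pow(-3367, -1)) = Mul(Add(-3042, Mul(I, Pow(3, Rational(1, 2)))), Rational(-1, 3367)) = Add(Rational(234, 259), Mul(Rational(-1, 3367), I, Pow(3, Rational(1, 2))))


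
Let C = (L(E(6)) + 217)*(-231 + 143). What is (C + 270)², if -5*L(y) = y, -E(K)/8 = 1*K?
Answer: 9673509316/25 ≈ 3.8694e+8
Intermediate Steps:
E(K) = -8*K
L(y) = -y/5
C = -99704/5 (C = (-(-8)*6/5 + 217)*(-231 + 143) = (-⅕*(-48) + 217)*(-88) = (48/5 + 217)*(-88) = (1133/5)*(-88) = -99704/5 ≈ -19941.)
(C + 270)² = (-99704/5 + 270)² = (-98354/5)² = 9673509316/25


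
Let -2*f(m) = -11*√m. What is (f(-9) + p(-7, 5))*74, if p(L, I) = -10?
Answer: -740 + 1221*I ≈ -740.0 + 1221.0*I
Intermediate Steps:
f(m) = 11*√m/2 (f(m) = -(-11)*√m/2 = 11*√m/2)
(f(-9) + p(-7, 5))*74 = (11*√(-9)/2 - 10)*74 = (11*(3*I)/2 - 10)*74 = (33*I/2 - 10)*74 = (-10 + 33*I/2)*74 = -740 + 1221*I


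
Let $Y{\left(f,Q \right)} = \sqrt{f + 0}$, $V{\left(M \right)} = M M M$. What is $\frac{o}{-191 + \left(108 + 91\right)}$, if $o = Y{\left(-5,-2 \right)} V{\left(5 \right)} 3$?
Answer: $\frac{375 i \sqrt{5}}{8} \approx 104.82 i$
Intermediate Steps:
$V{\left(M \right)} = M^{3}$ ($V{\left(M \right)} = M^{2} M = M^{3}$)
$Y{\left(f,Q \right)} = \sqrt{f}$
$o = 375 i \sqrt{5}$ ($o = \sqrt{-5} \cdot 5^{3} \cdot 3 = i \sqrt{5} \cdot 125 \cdot 3 = 125 i \sqrt{5} \cdot 3 = 375 i \sqrt{5} \approx 838.53 i$)
$\frac{o}{-191 + \left(108 + 91\right)} = \frac{375 i \sqrt{5}}{-191 + \left(108 + 91\right)} = \frac{375 i \sqrt{5}}{-191 + 199} = \frac{375 i \sqrt{5}}{8}$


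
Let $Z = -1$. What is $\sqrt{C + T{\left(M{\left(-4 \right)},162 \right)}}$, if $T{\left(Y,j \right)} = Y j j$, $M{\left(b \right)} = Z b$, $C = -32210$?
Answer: $\sqrt{72766} \approx 269.75$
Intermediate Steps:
$M{\left(b \right)} = - b$
$T{\left(Y,j \right)} = Y j^{2}$
$\sqrt{C + T{\left(M{\left(-4 \right)},162 \right)}} = \sqrt{-32210 + \left(-1\right) \left(-4\right) 162^{2}} = \sqrt{-32210 + 4 \cdot 26244} = \sqrt{-32210 + 104976} = \sqrt{72766}$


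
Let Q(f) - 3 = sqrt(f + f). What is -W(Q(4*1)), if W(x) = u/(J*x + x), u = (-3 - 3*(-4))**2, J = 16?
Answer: -243/17 + 162*sqrt(2)/17 ≈ -0.81749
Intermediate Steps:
u = 81 (u = (-3 + 12)**2 = 9**2 = 81)
Q(f) = 3 + sqrt(2)*sqrt(f) (Q(f) = 3 + sqrt(f + f) = 3 + sqrt(2*f) = 3 + sqrt(2)*sqrt(f))
W(x) = 81/(17*x) (W(x) = 81/(16*x + x) = 81/((17*x)) = 81*(1/(17*x)) = 81/(17*x))
-W(Q(4*1)) = -81/(17*(3 + sqrt(2)*sqrt(4*1))) = -81/(17*(3 + sqrt(2)*sqrt(4))) = -81/(17*(3 + sqrt(2)*2)) = -81/(17*(3 + 2*sqrt(2)))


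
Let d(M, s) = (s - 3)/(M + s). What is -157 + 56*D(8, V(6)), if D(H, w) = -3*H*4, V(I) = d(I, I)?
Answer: -5533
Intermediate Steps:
d(M, s) = (-3 + s)/(M + s)
V(I) = (-3 + I)/(2*I) (V(I) = (-3 + I)/(I + I) = (-3 + I)/((2*I)) = (1/(2*I))*(-3 + I) = (-3 + I)/(2*I))
D(H, w) = -12*H
-157 + 56*D(8, V(6)) = -157 + 56*(-12*8) = -157 + 56*(-96) = -157 - 5376 = -5533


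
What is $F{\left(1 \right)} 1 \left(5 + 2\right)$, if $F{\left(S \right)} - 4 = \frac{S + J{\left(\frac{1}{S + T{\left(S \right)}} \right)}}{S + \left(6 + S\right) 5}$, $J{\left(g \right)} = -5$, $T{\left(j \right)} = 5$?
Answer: $\frac{245}{9} \approx 27.222$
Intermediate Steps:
$F{\left(S \right)} = 4 + \frac{-5 + S}{30 + 6 S}$ ($F{\left(S \right)} = 4 + \frac{S - 5}{S + \left(6 + S\right) 5} = 4 + \frac{-5 + S}{S + \left(30 + 5 S\right)} = 4 + \frac{-5 + S}{30 + 6 S}$)
$F{\left(1 \right)} 1 \left(5 + 2\right) = \frac{5 \left(23 + 5 \cdot 1\right)}{6 \left(5 + 1\right)} 1 \left(5 + 2\right) = \frac{5 \left(23 + 5\right)}{6 \cdot 6} \cdot 1 \cdot 7 = \frac{5}{6} \cdot \frac{1}{6} \cdot 28 \cdot 7 = \frac{35}{9} \cdot 7 = \frac{245}{9}$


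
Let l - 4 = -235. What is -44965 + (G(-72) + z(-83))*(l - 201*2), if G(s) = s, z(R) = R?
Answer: 53150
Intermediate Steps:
l = -231 (l = 4 - 235 = -231)
-44965 + (G(-72) + z(-83))*(l - 201*2) = -44965 + (-72 - 83)*(-231 - 201*2) = -44965 - 155*(-231 - 402) = -44965 - 155*(-633) = -44965 + 98115 = 53150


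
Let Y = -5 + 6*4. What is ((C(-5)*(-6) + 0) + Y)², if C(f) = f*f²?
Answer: 591361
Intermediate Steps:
C(f) = f³
Y = 19 (Y = -5 + 24 = 19)
((C(-5)*(-6) + 0) + Y)² = (((-5)³*(-6) + 0) + 19)² = ((-125*(-6) + 0) + 19)² = ((750 + 0) + 19)² = (750 + 19)² = 769² = 591361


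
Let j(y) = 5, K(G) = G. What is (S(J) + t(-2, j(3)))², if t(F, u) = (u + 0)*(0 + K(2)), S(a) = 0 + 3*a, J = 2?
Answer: 256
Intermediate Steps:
S(a) = 3*a
t(F, u) = 2*u (t(F, u) = (u + 0)*(0 + 2) = u*2 = 2*u)
(S(J) + t(-2, j(3)))² = (3*2 + 2*5)² = (6 + 10)² = 16² = 256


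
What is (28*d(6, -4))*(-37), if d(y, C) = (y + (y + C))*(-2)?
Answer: 16576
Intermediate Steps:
d(y, C) = -4*y - 2*C (d(y, C) = (y + (C + y))*(-2) = (C + 2*y)*(-2) = -4*y - 2*C)
(28*d(6, -4))*(-37) = (28*(-4*6 - 2*(-4)))*(-37) = (28*(-24 + 8))*(-37) = (28*(-16))*(-37) = -448*(-37) = 16576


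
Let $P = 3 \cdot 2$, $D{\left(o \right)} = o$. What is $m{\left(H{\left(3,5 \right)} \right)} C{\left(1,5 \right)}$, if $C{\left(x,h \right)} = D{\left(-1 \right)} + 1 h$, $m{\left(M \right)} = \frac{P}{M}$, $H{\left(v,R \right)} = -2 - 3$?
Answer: $- \frac{24}{5} \approx -4.8$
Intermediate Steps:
$P = 6$
$H{\left(v,R \right)} = -5$ ($H{\left(v,R \right)} = -2 - 3 = -5$)
$m{\left(M \right)} = \frac{6}{M}$
$C{\left(x,h \right)} = -1 + h$ ($C{\left(x,h \right)} = -1 + 1 h = -1 + h$)
$m{\left(H{\left(3,5 \right)} \right)} C{\left(1,5 \right)} = \frac{6}{-5} \left(-1 + 5\right) = 6 \left(- \frac{1}{5}\right) 4 = \left(- \frac{6}{5}\right) 4 = - \frac{24}{5}$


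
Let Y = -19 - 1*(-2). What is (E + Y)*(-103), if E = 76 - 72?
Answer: 1339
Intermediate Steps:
Y = -17 (Y = -19 + 2 = -17)
E = 4
(E + Y)*(-103) = (4 - 17)*(-103) = -13*(-103) = 1339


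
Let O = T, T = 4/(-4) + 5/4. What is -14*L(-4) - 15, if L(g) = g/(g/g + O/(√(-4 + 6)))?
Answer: 1327/31 - 224*√2/31 ≈ 32.588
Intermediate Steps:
T = ¼ (T = 4*(-¼) + 5*(¼) = -1 + 5/4 = ¼ ≈ 0.25000)
O = ¼ ≈ 0.25000
L(g) = g/(1 + √2/8) (L(g) = g/(g/g + 1/(4*(√(-4 + 6)))) = g/(1 + 1/(4*(√2))) = g/(1 + (√2/2)/4) = g/(1 + √2/8))
-14*L(-4) - 15 = -14*((32/31)*(-4) - 4/31*(-4)*√2) - 15 = -14*(-128/31 + 16*√2/31) - 15 = (1792/31 - 224*√2/31) - 15 = 1327/31 - 224*√2/31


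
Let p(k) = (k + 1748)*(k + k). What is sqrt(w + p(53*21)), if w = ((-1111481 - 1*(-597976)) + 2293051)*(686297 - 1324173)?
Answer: I*sqrt(1135123315710) ≈ 1.0654e+6*I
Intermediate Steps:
p(k) = 2*k*(1748 + k) (p(k) = (1748 + k)*(2*k) = 2*k*(1748 + k))
w = -1135129684296 (w = ((-1111481 + 597976) + 2293051)*(-637876) = (-513505 + 2293051)*(-637876) = 1779546*(-637876) = -1135129684296)
sqrt(w + p(53*21)) = sqrt(-1135129684296 + 2*(53*21)*(1748 + 53*21)) = sqrt(-1135129684296 + 2*1113*(1748 + 1113)) = sqrt(-1135129684296 + 2*1113*2861) = sqrt(-1135129684296 + 6368586) = sqrt(-1135123315710) = I*sqrt(1135123315710)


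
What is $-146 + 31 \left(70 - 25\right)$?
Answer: $1249$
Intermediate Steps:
$-146 + 31 \left(70 - 25\right) = -146 + 31 \cdot 45 = -146 + 1395 = 1249$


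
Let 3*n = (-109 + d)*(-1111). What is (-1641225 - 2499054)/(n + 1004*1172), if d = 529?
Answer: -4140279/1021148 ≈ -4.0545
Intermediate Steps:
n = -155540 (n = ((-109 + 529)*(-1111))/3 = (420*(-1111))/3 = (⅓)*(-466620) = -155540)
(-1641225 - 2499054)/(n + 1004*1172) = (-1641225 - 2499054)/(-155540 + 1004*1172) = -4140279/(-155540 + 1176688) = -4140279/1021148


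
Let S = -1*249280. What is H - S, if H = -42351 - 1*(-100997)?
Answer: 307926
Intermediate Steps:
H = 58646 (H = -42351 + 100997 = 58646)
S = -249280
H - S = 58646 - 1*(-249280) = 58646 + 249280 = 307926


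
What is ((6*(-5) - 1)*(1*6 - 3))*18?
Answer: -1674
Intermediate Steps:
((6*(-5) - 1)*(1*6 - 3))*18 = ((-30 - 1)*(6 - 3))*18 = -31*3*18 = -93*18 = -1674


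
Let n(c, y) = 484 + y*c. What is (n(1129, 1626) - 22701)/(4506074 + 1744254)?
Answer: 1813537/6250328 ≈ 0.29015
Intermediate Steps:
n(c, y) = 484 + c*y
(n(1129, 1626) - 22701)/(4506074 + 1744254) = ((484 + 1129*1626) - 22701)/(4506074 + 1744254) = ((484 + 1835754) - 22701)/6250328 = (1836238 - 22701)*(1/6250328) = 1813537*(1/6250328) = 1813537/6250328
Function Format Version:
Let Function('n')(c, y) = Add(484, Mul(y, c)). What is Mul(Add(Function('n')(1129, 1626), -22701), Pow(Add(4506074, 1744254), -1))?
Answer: Rational(1813537, 6250328) ≈ 0.29015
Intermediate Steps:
Function('n')(c, y) = Add(484, Mul(c, y))
Mul(Add(Function('n')(1129, 1626), -22701), Pow(Add(4506074, 1744254), -1)) = Mul(Add(Add(484, Mul(1129, 1626)), -22701), Pow(Add(4506074, 1744254), -1)) = Mul(Add(Add(484, 1835754), -22701), Pow(6250328, -1)) = Mul(Add(1836238, -22701), Rational(1, 6250328)) = Mul(1813537, Rational(1, 6250328)) = Rational(1813537, 6250328)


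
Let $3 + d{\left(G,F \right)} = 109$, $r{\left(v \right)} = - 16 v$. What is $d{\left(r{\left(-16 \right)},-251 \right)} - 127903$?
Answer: $-127797$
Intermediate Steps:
$d{\left(G,F \right)} = 106$ ($d{\left(G,F \right)} = -3 + 109 = 106$)
$d{\left(r{\left(-16 \right)},-251 \right)} - 127903 = 106 - 127903 = -127797$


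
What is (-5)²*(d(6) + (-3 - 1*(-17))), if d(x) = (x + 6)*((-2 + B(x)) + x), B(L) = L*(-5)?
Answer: -7450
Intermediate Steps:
B(L) = -5*L
d(x) = (-2 - 4*x)*(6 + x) (d(x) = (x + 6)*((-2 - 5*x) + x) = (6 + x)*(-2 - 4*x) = (-2 - 4*x)*(6 + x))
(-5)²*(d(6) + (-3 - 1*(-17))) = (-5)²*((-12 - 26*6 - 4*6²) + (-3 - 1*(-17))) = 25*((-12 - 156 - 4*36) + (-3 + 17)) = 25*((-12 - 156 - 144) + 14) = 25*(-312 + 14) = 25*(-298) = -7450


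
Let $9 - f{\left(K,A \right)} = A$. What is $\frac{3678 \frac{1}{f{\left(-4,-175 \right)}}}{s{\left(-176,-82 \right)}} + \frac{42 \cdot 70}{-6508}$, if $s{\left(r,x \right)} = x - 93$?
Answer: $- \frac{14825553}{26194700} \approx -0.56598$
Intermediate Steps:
$f{\left(K,A \right)} = 9 - A$
$s{\left(r,x \right)} = -93 + x$
$\frac{3678 \frac{1}{f{\left(-4,-175 \right)}}}{s{\left(-176,-82 \right)}} + \frac{42 \cdot 70}{-6508} = \frac{3678 \frac{1}{9 - -175}}{-93 - 82} + \frac{42 \cdot 70}{-6508} = \frac{3678 \frac{1}{9 + 175}}{-175} + 2940 \left(- \frac{1}{6508}\right) = \frac{3678}{184} \left(- \frac{1}{175}\right) - \frac{735}{1627} = 3678 \cdot \frac{1}{184} \left(- \frac{1}{175}\right) - \frac{735}{1627} = \frac{1839}{92} \left(- \frac{1}{175}\right) - \frac{735}{1627} = - \frac{1839}{16100} - \frac{735}{1627} = - \frac{14825553}{26194700}$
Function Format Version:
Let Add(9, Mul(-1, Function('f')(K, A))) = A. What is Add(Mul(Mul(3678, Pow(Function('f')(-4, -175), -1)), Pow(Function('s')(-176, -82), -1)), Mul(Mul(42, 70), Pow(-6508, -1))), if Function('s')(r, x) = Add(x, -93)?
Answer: Rational(-14825553, 26194700) ≈ -0.56598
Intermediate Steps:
Function('f')(K, A) = Add(9, Mul(-1, A))
Function('s')(r, x) = Add(-93, x)
Add(Mul(Mul(3678, Pow(Function('f')(-4, -175), -1)), Pow(Function('s')(-176, -82), -1)), Mul(Mul(42, 70), Pow(-6508, -1))) = Add(Mul(Mul(3678, Pow(Add(9, Mul(-1, -175)), -1)), Pow(Add(-93, -82), -1)), Mul(Mul(42, 70), Pow(-6508, -1))) = Add(Mul(Mul(3678, Pow(Add(9, 175), -1)), Pow(-175, -1)), Mul(2940, Rational(-1, 6508))) = Add(Mul(Mul(3678, Pow(184, -1)), Rational(-1, 175)), Rational(-735, 1627)) = Add(Mul(Mul(3678, Rational(1, 184)), Rational(-1, 175)), Rational(-735, 1627)) = Add(Mul(Rational(1839, 92), Rational(-1, 175)), Rational(-735, 1627)) = Add(Rational(-1839, 16100), Rational(-735, 1627)) = Rational(-14825553, 26194700)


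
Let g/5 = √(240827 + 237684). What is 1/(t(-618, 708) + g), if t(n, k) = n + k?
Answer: -18/2390935 + √478511/2390935 ≈ 0.00028179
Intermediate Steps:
t(n, k) = k + n
g = 5*√478511 (g = 5*√(240827 + 237684) = 5*√478511 ≈ 3458.7)
1/(t(-618, 708) + g) = 1/((708 - 618) + 5*√478511) = 1/(90 + 5*√478511)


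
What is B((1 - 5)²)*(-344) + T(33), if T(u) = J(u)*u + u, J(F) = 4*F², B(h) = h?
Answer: 138277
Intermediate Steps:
T(u) = u + 4*u³ (T(u) = (4*u²)*u + u = 4*u³ + u = u + 4*u³)
B((1 - 5)²)*(-344) + T(33) = (1 - 5)²*(-344) + (33 + 4*33³) = (-4)²*(-344) + (33 + 4*35937) = 16*(-344) + (33 + 143748) = -5504 + 143781 = 138277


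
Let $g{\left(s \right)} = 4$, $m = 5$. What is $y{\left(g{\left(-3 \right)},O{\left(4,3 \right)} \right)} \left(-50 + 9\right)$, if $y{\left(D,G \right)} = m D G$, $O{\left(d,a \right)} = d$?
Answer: $-3280$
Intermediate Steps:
$y{\left(D,G \right)} = 5 D G$
$y{\left(g{\left(-3 \right)},O{\left(4,3 \right)} \right)} \left(-50 + 9\right) = 5 \cdot 4 \cdot 4 \left(-50 + 9\right) = 80 \left(-41\right) = -3280$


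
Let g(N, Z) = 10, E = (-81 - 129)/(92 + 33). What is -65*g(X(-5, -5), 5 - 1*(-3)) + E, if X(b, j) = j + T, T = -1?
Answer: -16292/25 ≈ -651.68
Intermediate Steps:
X(b, j) = -1 + j (X(b, j) = j - 1 = -1 + j)
E = -42/25 (E = -210/125 = -210*1/125 = -42/25 ≈ -1.6800)
-65*g(X(-5, -5), 5 - 1*(-3)) + E = -65*10 - 42/25 = -650 - 42/25 = -16292/25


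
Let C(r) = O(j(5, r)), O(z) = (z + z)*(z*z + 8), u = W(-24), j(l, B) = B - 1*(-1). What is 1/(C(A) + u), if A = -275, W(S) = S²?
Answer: -1/41145456 ≈ -2.4304e-8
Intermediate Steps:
j(l, B) = 1 + B (j(l, B) = B + 1 = 1 + B)
u = 576 (u = (-24)² = 576)
O(z) = 2*z*(8 + z²) (O(z) = (2*z)*(z² + 8) = (2*z)*(8 + z²) = 2*z*(8 + z²))
C(r) = 2*(1 + r)*(8 + (1 + r)²)
1/(C(A) + u) = 1/(2*(1 - 275)*(8 + (1 - 275)²) + 576) = 1/(2*(-274)*(8 + (-274)²) + 576) = 1/(2*(-274)*(8 + 75076) + 576) = 1/(2*(-274)*75084 + 576) = 1/(-41146032 + 576) = 1/(-41145456) = -1/41145456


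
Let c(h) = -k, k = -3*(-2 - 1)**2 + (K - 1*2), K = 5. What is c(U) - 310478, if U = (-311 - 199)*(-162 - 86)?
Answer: -310454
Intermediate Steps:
k = -24 (k = -3*(-2 - 1)**2 + (5 - 1*2) = -3*(-3)**2 + (5 - 2) = -3*9 + 3 = -27 + 3 = -24)
U = 126480 (U = -510*(-248) = 126480)
c(h) = 24 (c(h) = -1*(-24) = 24)
c(U) - 310478 = 24 - 310478 = -310454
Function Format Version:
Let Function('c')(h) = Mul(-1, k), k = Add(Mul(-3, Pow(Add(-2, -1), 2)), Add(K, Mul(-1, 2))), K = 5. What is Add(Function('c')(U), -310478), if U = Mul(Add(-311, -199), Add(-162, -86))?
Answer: -310454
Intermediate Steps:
k = -24 (k = Add(Mul(-3, Pow(Add(-2, -1), 2)), Add(5, Mul(-1, 2))) = Add(Mul(-3, Pow(-3, 2)), Add(5, -2)) = Add(Mul(-3, 9), 3) = Add(-27, 3) = -24)
U = 126480 (U = Mul(-510, -248) = 126480)
Function('c')(h) = 24 (Function('c')(h) = Mul(-1, -24) = 24)
Add(Function('c')(U), -310478) = Add(24, -310478) = -310454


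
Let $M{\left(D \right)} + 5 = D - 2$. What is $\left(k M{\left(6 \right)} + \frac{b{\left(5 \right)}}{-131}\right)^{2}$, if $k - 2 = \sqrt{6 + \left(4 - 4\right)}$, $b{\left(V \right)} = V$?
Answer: $\frac{174255}{17161} + \frac{534 \sqrt{6}}{131} \approx 20.139$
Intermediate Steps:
$M{\left(D \right)} = -7 + D$ ($M{\left(D \right)} = -5 + \left(D - 2\right) = -5 + \left(-2 + D\right) = -7 + D$)
$k = 2 + \sqrt{6}$ ($k = 2 + \sqrt{6 + \left(4 - 4\right)} = 2 + \sqrt{6 + 0} = 2 + \sqrt{6} \approx 4.4495$)
$\left(k M{\left(6 \right)} + \frac{b{\left(5 \right)}}{-131}\right)^{2} = \left(\left(2 + \sqrt{6}\right) \left(-7 + 6\right) + \frac{5}{-131}\right)^{2} = \left(\left(2 + \sqrt{6}\right) \left(-1\right) + 5 \left(- \frac{1}{131}\right)\right)^{2} = \left(\left(-2 - \sqrt{6}\right) - \frac{5}{131}\right)^{2} = \left(- \frac{267}{131} - \sqrt{6}\right)^{2}$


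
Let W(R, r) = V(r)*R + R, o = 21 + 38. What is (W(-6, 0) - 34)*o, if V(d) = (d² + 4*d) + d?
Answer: -2360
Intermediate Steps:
o = 59
V(d) = d² + 5*d
W(R, r) = R + R*r*(5 + r) (W(R, r) = (r*(5 + r))*R + R = R*r*(5 + r) + R = R + R*r*(5 + r))
(W(-6, 0) - 34)*o = (-6*(1 + 0*(5 + 0)) - 34)*59 = (-6*(1 + 0*5) - 34)*59 = (-6*(1 + 0) - 34)*59 = (-6*1 - 34)*59 = (-6 - 34)*59 = -40*59 = -2360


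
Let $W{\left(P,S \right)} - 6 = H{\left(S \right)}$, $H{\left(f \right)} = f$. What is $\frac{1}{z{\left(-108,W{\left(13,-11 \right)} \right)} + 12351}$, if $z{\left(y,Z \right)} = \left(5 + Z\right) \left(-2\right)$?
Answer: $\frac{1}{12351} \approx 8.0965 \cdot 10^{-5}$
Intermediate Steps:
$W{\left(P,S \right)} = 6 + S$
$z{\left(y,Z \right)} = -10 - 2 Z$
$\frac{1}{z{\left(-108,W{\left(13,-11 \right)} \right)} + 12351} = \frac{1}{\left(-10 - 2 \left(6 - 11\right)\right) + 12351} = \frac{1}{\left(-10 - -10\right) + 12351} = \frac{1}{\left(-10 + 10\right) + 12351} = \frac{1}{0 + 12351} = \frac{1}{12351}$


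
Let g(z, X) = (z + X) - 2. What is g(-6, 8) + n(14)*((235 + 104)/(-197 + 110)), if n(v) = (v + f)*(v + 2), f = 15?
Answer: -1808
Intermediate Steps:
n(v) = (2 + v)*(15 + v) (n(v) = (v + 15)*(v + 2) = (15 + v)*(2 + v) = (2 + v)*(15 + v))
g(z, X) = -2 + X + z (g(z, X) = (X + z) - 2 = -2 + X + z)
g(-6, 8) + n(14)*((235 + 104)/(-197 + 110)) = (-2 + 8 - 6) + (30 + 14² + 17*14)*((235 + 104)/(-197 + 110)) = 0 + (30 + 196 + 238)*(339/(-87)) = 0 + 464*(339*(-1/87)) = 0 + 464*(-113/29) = 0 - 1808 = -1808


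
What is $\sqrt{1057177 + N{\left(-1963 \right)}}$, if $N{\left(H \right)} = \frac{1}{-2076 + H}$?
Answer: $\frac{\sqrt{17246279186178}}{4039} \approx 1028.2$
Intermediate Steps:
$\sqrt{1057177 + N{\left(-1963 \right)}} = \sqrt{1057177 + \frac{1}{-2076 - 1963}} = \sqrt{1057177 + \frac{1}{-4039}} = \sqrt{1057177 - \frac{1}{4039}} = \sqrt{\frac{4269937902}{4039}} = \frac{\sqrt{17246279186178}}{4039}$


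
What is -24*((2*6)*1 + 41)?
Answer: -1272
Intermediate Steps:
-24*((2*6)*1 + 41) = -24*(12*1 + 41) = -24*(12 + 41) = -24*53 = -1272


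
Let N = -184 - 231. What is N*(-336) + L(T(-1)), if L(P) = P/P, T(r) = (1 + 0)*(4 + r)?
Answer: 139441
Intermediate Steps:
T(r) = 4 + r (T(r) = 1*(4 + r) = 4 + r)
L(P) = 1
N = -415
N*(-336) + L(T(-1)) = -415*(-336) + 1 = 139440 + 1 = 139441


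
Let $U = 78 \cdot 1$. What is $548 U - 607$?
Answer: $42137$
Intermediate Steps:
$U = 78$
$548 U - 607 = 548 \cdot 78 - 607 = 42744 - 607 = 42137$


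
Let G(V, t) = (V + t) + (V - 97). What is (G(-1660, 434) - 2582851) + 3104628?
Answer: 518794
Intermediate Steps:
G(V, t) = -97 + t + 2*V (G(V, t) = (V + t) + (-97 + V) = -97 + t + 2*V)
(G(-1660, 434) - 2582851) + 3104628 = ((-97 + 434 + 2*(-1660)) - 2582851) + 3104628 = ((-97 + 434 - 3320) - 2582851) + 3104628 = (-2983 - 2582851) + 3104628 = -2585834 + 3104628 = 518794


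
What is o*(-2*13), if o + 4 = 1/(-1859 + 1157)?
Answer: 2809/27 ≈ 104.04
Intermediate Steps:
o = -2809/702 (o = -4 + 1/(-1859 + 1157) = -4 + 1/(-702) = -4 - 1/702 = -2809/702 ≈ -4.0014)
o*(-2*13) = -(-2809)*13/351 = -2809/702*(-26) = 2809/27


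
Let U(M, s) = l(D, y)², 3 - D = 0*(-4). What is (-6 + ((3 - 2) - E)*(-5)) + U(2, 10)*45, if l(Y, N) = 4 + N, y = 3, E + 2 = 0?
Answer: 2184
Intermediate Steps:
E = -2 (E = -2 + 0 = -2)
D = 3 (D = 3 - 0*(-4) = 3 - 1*0 = 3 + 0 = 3)
U(M, s) = 49 (U(M, s) = (4 + 3)² = 7² = 49)
(-6 + ((3 - 2) - E)*(-5)) + U(2, 10)*45 = (-6 + ((3 - 2) - 1*(-2))*(-5)) + 49*45 = (-6 + (1 + 2)*(-5)) + 2205 = (-6 + 3*(-5)) + 2205 = (-6 - 15) + 2205 = -21 + 2205 = 2184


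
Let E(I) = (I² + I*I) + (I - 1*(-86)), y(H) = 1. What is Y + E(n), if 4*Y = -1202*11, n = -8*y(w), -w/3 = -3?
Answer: -6199/2 ≈ -3099.5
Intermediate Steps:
w = 9 (w = -3*(-3) = 9)
n = -8 (n = -8*1 = -8)
E(I) = 86 + I + 2*I² (E(I) = (I² + I²) + (I + 86) = 2*I² + (86 + I) = 86 + I + 2*I²)
Y = -6611/2 (Y = (-1202*11)/4 = (¼)*(-13222) = -6611/2 ≈ -3305.5)
Y + E(n) = -6611/2 + (86 - 8 + 2*(-8)²) = -6611/2 + (86 - 8 + 2*64) = -6611/2 + (86 - 8 + 128) = -6611/2 + 206 = -6199/2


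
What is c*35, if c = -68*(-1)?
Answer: 2380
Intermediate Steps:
c = 68 (c = -1*(-68) = 68)
c*35 = 68*35 = 2380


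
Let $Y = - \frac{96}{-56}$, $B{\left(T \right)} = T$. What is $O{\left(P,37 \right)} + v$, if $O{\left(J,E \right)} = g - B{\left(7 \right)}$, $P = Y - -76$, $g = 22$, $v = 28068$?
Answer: $28083$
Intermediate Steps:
$Y = \frac{12}{7}$ ($Y = \left(-96\right) \left(- \frac{1}{56}\right) = \frac{12}{7} \approx 1.7143$)
$P = \frac{544}{7}$ ($P = \frac{12}{7} - -76 = \frac{12}{7} + 76 = \frac{544}{7} \approx 77.714$)
$O{\left(J,E \right)} = 15$ ($O{\left(J,E \right)} = 22 - 7 = 15$)
$O{\left(P,37 \right)} + v = 15 + 28068 = 28083$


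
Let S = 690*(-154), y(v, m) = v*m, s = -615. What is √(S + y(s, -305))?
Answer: 3*√9035 ≈ 285.16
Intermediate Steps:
y(v, m) = m*v
S = -106260
√(S + y(s, -305)) = √(-106260 - 305*(-615)) = √(-106260 + 187575) = √81315 = 3*√9035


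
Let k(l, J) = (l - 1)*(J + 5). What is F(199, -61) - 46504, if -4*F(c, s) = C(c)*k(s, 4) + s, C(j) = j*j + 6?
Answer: 21914751/4 ≈ 5.4787e+6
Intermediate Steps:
k(l, J) = (-1 + l)*(5 + J)
C(j) = 6 + j² (C(j) = j² + 6 = 6 + j²)
F(c, s) = -s/4 - (-9 + 9*s)*(6 + c²)/4 (F(c, s) = -((6 + c²)*(-5 - 1*4 + 5*s + 4*s) + s)/4 = -((6 + c²)*(-5 - 4 + 5*s + 4*s) + s)/4 = -((6 + c²)*(-9 + 9*s) + s)/4 = -((-9 + 9*s)*(6 + c²) + s)/4 = -(s + (-9 + 9*s)*(6 + c²))/4 = -s/4 - (-9 + 9*s)*(6 + c²)/4)
F(199, -61) - 46504 = (-¼*(-61) - 9*(-1 - 61)*(6 + 199²)/4) - 46504 = (61/4 - 9/4*(-62)*(6 + 39601)) - 46504 = (61/4 - 9/4*(-62)*39607) - 46504 = (61/4 + 11050353/2) - 46504 = 22100767/4 - 46504 = 21914751/4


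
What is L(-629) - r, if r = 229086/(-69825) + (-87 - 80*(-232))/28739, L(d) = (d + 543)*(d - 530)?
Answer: 2299093987417/23065525 ≈ 99677.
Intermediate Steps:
L(d) = (-530 + d)*(543 + d) (L(d) = (543 + d)*(-530 + d) = (-530 + d)*(543 + d))
r = -60848567/23065525 (r = 229086*(-1/69825) + (-87 + 18560)*(1/28739) = -76362/23275 + 18473*(1/28739) = -76362/23275 + 637/991 = -60848567/23065525 ≈ -2.6381)
L(-629) - r = (-287790 + (-629)² + 13*(-629)) - 1*(-60848567/23065525) = (-287790 + 395641 - 8177) + 60848567/23065525 = 99674 + 60848567/23065525 = 2299093987417/23065525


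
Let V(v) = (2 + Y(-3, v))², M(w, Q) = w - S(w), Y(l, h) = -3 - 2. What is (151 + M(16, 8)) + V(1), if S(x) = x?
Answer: 160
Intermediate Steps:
Y(l, h) = -5
M(w, Q) = 0 (M(w, Q) = w - w = 0)
V(v) = 9 (V(v) = (2 - 5)² = (-3)² = 9)
(151 + M(16, 8)) + V(1) = (151 + 0) + 9 = 151 + 9 = 160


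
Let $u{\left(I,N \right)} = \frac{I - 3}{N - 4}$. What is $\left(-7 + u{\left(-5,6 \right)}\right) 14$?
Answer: $-154$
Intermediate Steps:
$u{\left(I,N \right)} = \frac{-3 + I}{-4 + N}$
$\left(-7 + u{\left(-5,6 \right)}\right) 14 = \left(-7 + \frac{-3 - 5}{-4 + 6}\right) 14 = \left(-7 + \frac{1}{2} \left(-8\right)\right) 14 = \left(-7 - 4\right) 14 = \left(-11\right) 14 = -154$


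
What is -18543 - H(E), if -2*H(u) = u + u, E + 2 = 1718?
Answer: -16827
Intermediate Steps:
E = 1716 (E = -2 + 1718 = 1716)
H(u) = -u (H(u) = -(u + u)/2 = -u)
-18543 - H(E) = -18543 - (-1)*1716 = -18543 - 1*(-1716) = -18543 + 1716 = -16827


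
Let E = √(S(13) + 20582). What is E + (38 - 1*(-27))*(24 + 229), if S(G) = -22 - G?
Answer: 16445 + 3*√2283 ≈ 16588.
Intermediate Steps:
E = 3*√2283 (E = √((-22 - 1*13) + 20582) = √((-22 - 13) + 20582) = √(-35 + 20582) = √20547 = 3*√2283 ≈ 143.34)
E + (38 - 1*(-27))*(24 + 229) = 3*√2283 + (38 - 1*(-27))*(24 + 229) = 3*√2283 + (38 + 27)*253 = 3*√2283 + 65*253 = 3*√2283 + 16445 = 16445 + 3*√2283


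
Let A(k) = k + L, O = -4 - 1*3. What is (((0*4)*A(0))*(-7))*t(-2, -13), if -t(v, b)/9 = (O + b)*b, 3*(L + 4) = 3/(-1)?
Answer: 0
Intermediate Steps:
L = -5 (L = -4 + (3/(-1))/3 = -4 + (3*(-1))/3 = -4 + (1/3)*(-3) = -4 - 1 = -5)
O = -7 (O = -4 - 3 = -7)
A(k) = -5 + k (A(k) = k - 5 = -5 + k)
t(v, b) = -9*b*(-7 + b) (t(v, b) = -9*(-7 + b)*b = -9*b*(-7 + b))
(((0*4)*A(0))*(-7))*t(-2, -13) = (((0*4)*(-5 + 0))*(-7))*(9*(-13)*(7 - 1*(-13))) = ((0*(-5))*(-7))*(9*(-13)*(7 + 13)) = (0*(-7))*(9*(-13)*20) = 0*(-2340) = 0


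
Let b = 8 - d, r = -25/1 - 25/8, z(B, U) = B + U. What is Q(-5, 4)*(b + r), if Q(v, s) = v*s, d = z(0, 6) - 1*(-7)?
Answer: 1325/2 ≈ 662.50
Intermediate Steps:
d = 13 (d = (0 + 6) - 1*(-7) = 6 + 7 = 13)
Q(v, s) = s*v
r = -225/8 (r = -25*1 - 25*1/8 = -25 - 25/8 = -225/8 ≈ -28.125)
b = -5 (b = 8 - 1*13 = 8 - 13 = -5)
Q(-5, 4)*(b + r) = (4*(-5))*(-5 - 225/8) = -20*(-265/8) = 1325/2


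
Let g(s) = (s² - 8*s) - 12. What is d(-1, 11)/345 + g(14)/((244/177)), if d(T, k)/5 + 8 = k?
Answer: 73339/1403 ≈ 52.273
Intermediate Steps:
d(T, k) = -40 + 5*k
g(s) = -12 + s² - 8*s
d(-1, 11)/345 + g(14)/((244/177)) = (-40 + 5*11)/345 + (-12 + 14² - 8*14)/((244/177)) = (-40 + 55)*(1/345) + (-12 + 196 - 112)/((244*(1/177))) = 15*(1/345) + 72/(244/177) = 1/23 + 72*(177/244) = 1/23 + 3186/61 = 73339/1403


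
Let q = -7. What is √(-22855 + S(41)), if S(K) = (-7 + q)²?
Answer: I*√22659 ≈ 150.53*I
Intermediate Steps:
S(K) = 196 (S(K) = (-7 - 7)² = (-14)² = 196)
√(-22855 + S(41)) = √(-22855 + 196) = √(-22659) = I*√22659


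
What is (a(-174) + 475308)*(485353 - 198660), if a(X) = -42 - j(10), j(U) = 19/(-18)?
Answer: 2452603283251/18 ≈ 1.3626e+11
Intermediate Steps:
j(U) = -19/18 (j(U) = 19*(-1/18) = -19/18)
a(X) = -737/18 (a(X) = -42 - 1*(-19/18) = -42 + 19/18 = -737/18)
(a(-174) + 475308)*(485353 - 198660) = (-737/18 + 475308)*(485353 - 198660) = (8554807/18)*286693 = 2452603283251/18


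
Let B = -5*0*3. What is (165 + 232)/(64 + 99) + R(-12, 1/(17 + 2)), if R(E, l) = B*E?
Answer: 397/163 ≈ 2.4356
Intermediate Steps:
B = 0 (B = 0*3 = 0)
R(E, l) = 0 (R(E, l) = 0*E = 0)
(165 + 232)/(64 + 99) + R(-12, 1/(17 + 2)) = (165 + 232)/(64 + 99) + 0 = 397/163 + 0 = 397/163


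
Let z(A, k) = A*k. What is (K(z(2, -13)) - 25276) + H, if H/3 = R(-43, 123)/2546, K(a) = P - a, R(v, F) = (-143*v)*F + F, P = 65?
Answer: -30925830/1273 ≈ -24294.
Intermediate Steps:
R(v, F) = F - 143*F*v (R(v, F) = -143*F*v + F = F - 143*F*v)
K(a) = 65 - a
H = 1134675/1273 (H = 3*((123*(1 - 143*(-43)))/2546) = 3*((123*(1 + 6149))*(1/2546)) = 3*((123*6150)*(1/2546)) = 3*(756450*(1/2546)) = 3*(378225/1273) = 1134675/1273 ≈ 891.34)
(K(z(2, -13)) - 25276) + H = ((65 - 2*(-13)) - 25276) + 1134675/1273 = ((65 - 1*(-26)) - 25276) + 1134675/1273 = ((65 + 26) - 25276) + 1134675/1273 = (91 - 25276) + 1134675/1273 = -25185 + 1134675/1273 = -30925830/1273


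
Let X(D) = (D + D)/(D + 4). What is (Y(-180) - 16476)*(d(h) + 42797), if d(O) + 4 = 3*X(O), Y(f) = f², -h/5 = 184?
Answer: 156070757748/229 ≈ 6.8153e+8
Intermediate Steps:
X(D) = 2*D/(4 + D) (X(D) = (2*D)/(4 + D) = 2*D/(4 + D))
h = -920 (h = -5*184 = -920)
d(O) = -4 + 6*O/(4 + O) (d(O) = -4 + 3*(2*O/(4 + O)) = -4 + 6*O/(4 + O))
(Y(-180) - 16476)*(d(h) + 42797) = ((-180)² - 16476)*(2*(-8 - 920)/(4 - 920) + 42797) = (32400 - 16476)*(2*(-928)/(-916) + 42797) = 15924*(2*(-1/916)*(-928) + 42797) = 15924*(464/229 + 42797) = 15924*(9800977/229) = 156070757748/229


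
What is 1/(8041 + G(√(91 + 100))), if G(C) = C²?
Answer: 1/8232 ≈ 0.00012148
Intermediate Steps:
1/(8041 + G(√(91 + 100))) = 1/(8041 + (√(91 + 100))²) = 1/(8041 + (√191)²) = 1/(8041 + 191) = 1/8232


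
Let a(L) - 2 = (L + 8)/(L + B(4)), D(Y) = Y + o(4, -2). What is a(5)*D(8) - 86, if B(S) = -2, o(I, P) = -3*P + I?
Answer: 28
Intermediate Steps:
o(I, P) = I - 3*P
D(Y) = 10 + Y (D(Y) = Y + (4 - 3*(-2)) = Y + (4 + 6) = Y + 10 = 10 + Y)
a(L) = 2 + (8 + L)/(-2 + L) (a(L) = 2 + (L + 8)/(L - 2) = 2 + (8 + L)/(-2 + L))
a(5)*D(8) - 86 = ((4 + 3*5)/(-2 + 5))*(10 + 8) - 86 = ((4 + 15)/3)*18 - 86 = ((1/3)*19)*18 - 86 = (19/3)*18 - 86 = 114 - 86 = 28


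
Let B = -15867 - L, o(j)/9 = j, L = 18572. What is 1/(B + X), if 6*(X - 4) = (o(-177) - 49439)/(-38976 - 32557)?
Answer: -214599/7389691049 ≈ -2.9040e-5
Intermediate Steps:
o(j) = 9*j
X = 883912/214599 (X = 4 + ((9*(-177) - 49439)/(-38976 - 32557))/6 = 4 + ((-1593 - 49439)/(-71533))/6 = 4 + (-51032*(-1/71533))/6 = 4 + (⅙)*(51032/71533) = 4 + 25516/214599 = 883912/214599 ≈ 4.1189)
B = -34439 (B = -15867 - 1*18572 = -15867 - 18572 = -34439)
1/(B + X) = 1/(-34439 + 883912/214599) = 1/(-7389691049/214599) = -214599/7389691049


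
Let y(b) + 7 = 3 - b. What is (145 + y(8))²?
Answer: 17689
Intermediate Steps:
y(b) = -4 - b (y(b) = -7 + (3 - b) = -4 - b)
(145 + y(8))² = (145 + (-4 - 1*8))² = (145 + (-4 - 8))² = (145 - 12)² = 133² = 17689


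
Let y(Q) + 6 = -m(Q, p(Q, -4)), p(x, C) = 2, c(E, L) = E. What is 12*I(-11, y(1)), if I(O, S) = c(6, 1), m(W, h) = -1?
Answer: 72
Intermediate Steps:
y(Q) = -5 (y(Q) = -6 - 1*(-1) = -6 + 1 = -5)
I(O, S) = 6
12*I(-11, y(1)) = 12*6 = 72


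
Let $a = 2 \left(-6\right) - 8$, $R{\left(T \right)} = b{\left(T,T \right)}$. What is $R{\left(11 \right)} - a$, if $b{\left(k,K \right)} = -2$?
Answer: $18$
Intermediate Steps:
$R{\left(T \right)} = -2$
$a = -20$ ($a = -12 - 8 = -20$)
$R{\left(11 \right)} - a = -2 - -20 = -2 + 20 = 18$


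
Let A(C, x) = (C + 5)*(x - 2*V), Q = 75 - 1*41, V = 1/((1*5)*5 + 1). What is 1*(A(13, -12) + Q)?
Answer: -2384/13 ≈ -183.38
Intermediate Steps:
V = 1/26 (V = 1/(5*5 + 1) = 1/(25 + 1) = 1/26 ≈ 0.038462)
Q = 34 (Q = 75 - 41 = 34)
A(C, x) = (5 + C)*(-1/13 + x) (A(C, x) = (C + 5)*(x - 2*1/26) = (5 + C)*(x - 1/13) = (5 + C)*(-1/13 + x))
1*(A(13, -12) + Q) = 1*((-5/13 + 5*(-12) - 1/13*13 + 13*(-12)) + 34) = 1*((-5/13 - 60 - 1 - 156) + 34) = 1*(-2826/13 + 34) = 1*(-2384/13) = -2384/13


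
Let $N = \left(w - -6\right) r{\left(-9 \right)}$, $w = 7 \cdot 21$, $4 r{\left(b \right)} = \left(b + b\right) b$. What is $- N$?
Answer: $- \frac{12393}{2} \approx -6196.5$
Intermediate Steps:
$r{\left(b \right)} = \frac{b^{2}}{2}$ ($r{\left(b \right)} = \frac{\left(b + b\right) b}{4} = \frac{2 b b}{4} = \frac{2 b^{2}}{4} = \frac{b^{2}}{2}$)
$w = 147$
$N = \frac{12393}{2}$ ($N = \left(147 - -6\right) \frac{\left(-9\right)^{2}}{2} = \left(147 + 6\right) \frac{1}{2} \cdot 81 = 153 \cdot \frac{81}{2} = \frac{12393}{2} \approx 6196.5$)
$- N = \left(-1\right) \frac{12393}{2} = - \frac{12393}{2}$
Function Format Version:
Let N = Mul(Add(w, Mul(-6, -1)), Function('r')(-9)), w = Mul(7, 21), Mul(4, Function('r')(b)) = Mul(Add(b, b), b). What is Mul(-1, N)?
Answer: Rational(-12393, 2) ≈ -6196.5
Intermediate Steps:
Function('r')(b) = Mul(Rational(1, 2), Pow(b, 2)) (Function('r')(b) = Mul(Rational(1, 4), Mul(Add(b, b), b)) = Mul(Rational(1, 4), Mul(Mul(2, b), b)) = Mul(Rational(1, 4), Mul(2, Pow(b, 2))) = Mul(Rational(1, 2), Pow(b, 2)))
w = 147
N = Rational(12393, 2) (N = Mul(Add(147, Mul(-6, -1)), Mul(Rational(1, 2), Pow(-9, 2))) = Mul(Add(147, 6), Mul(Rational(1, 2), 81)) = Mul(153, Rational(81, 2)) = Rational(12393, 2) ≈ 6196.5)
Mul(-1, N) = Mul(-1, Rational(12393, 2)) = Rational(-12393, 2)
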